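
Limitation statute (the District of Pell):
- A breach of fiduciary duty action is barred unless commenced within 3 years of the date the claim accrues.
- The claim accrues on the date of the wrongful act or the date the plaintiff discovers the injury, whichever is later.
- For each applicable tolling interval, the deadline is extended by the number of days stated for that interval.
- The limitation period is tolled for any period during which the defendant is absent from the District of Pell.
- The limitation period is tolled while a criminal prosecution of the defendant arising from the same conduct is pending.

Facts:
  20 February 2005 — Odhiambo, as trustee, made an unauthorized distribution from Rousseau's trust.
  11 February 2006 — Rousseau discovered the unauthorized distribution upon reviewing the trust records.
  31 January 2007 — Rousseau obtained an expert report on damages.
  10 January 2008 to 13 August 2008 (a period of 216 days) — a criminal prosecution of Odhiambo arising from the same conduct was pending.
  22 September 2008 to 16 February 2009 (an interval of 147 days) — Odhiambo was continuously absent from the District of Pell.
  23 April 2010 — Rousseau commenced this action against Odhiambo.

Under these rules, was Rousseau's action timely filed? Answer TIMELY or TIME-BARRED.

Taking the later of the act (20 February 2005) and discovery (11 February 2006), the claim accrued on 11 February 2006.
Adding the 3 years base period to 11 February 2006 gives a deadline of 11 February 2009, before any tolling.
The period was tolled for 216 days by the pending criminal prosecution (10 January 2008 to 13 August 2008), pushing the deadline to 15 September 2009.
The period was tolled for 147 days by the defendant's absence from the jurisdiction (22 September 2008 to 16 February 2009), pushing the deadline to 9 February 2010.
Nothing else in the chronology tolls or restarts the period.
Filing on 23 April 2010 missed the 9 February 2010 deadline — the action is time-barred.

TIME-BARRED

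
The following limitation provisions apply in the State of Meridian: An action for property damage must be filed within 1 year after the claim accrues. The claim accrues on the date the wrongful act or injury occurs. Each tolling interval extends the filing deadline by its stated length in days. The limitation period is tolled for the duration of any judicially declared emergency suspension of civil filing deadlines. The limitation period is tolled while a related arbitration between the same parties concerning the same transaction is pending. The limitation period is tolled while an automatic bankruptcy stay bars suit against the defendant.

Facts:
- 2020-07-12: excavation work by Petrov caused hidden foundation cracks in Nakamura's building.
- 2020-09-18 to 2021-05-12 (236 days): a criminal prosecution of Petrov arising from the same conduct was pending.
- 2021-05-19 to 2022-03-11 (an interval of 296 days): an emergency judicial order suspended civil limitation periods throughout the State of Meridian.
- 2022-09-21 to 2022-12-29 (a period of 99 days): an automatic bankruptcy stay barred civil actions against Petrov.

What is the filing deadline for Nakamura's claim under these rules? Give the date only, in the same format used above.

2022-05-04

The claim accrued on 2020-07-12, the date of the act.
Adding the 1 year base period to 2020-07-12 gives a deadline of 2021-07-12, before any tolling.
The emergency suspension of filing deadlines from 2021-05-19 to 2022-03-11 tolled the period for 296 days, extending the deadline to 2022-05-04.
The automatic bankruptcy stay starting 2022-09-21 came too late — the period had run on 2022-05-04 — and so does not extend the deadline.
Although a criminal prosecution ran from 2020-09-18 to 2021-05-12, the stated rules do not make that a tolling event, so it is disregarded.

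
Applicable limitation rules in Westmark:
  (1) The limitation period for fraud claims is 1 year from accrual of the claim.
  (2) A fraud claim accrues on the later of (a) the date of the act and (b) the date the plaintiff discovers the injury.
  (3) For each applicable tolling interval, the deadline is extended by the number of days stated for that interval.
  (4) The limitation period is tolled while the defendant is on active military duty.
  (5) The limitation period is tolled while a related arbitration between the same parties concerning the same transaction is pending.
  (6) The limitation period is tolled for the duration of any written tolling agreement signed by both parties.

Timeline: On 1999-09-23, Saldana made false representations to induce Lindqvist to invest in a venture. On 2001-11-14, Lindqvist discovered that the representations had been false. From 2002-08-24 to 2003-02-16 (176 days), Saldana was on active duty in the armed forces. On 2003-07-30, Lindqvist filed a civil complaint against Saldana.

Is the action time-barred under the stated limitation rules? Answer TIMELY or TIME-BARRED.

TIME-BARRED

The claim accrued on 2001-11-14 — the later of the 1999-09-23 act and the 2001-11-14 discovery.
1 year from 2001-11-14 is 2002-11-14.
Because the defendant's active military service ran from 2002-08-24 to 2003-02-16, the deadline is extended by 176 days to 2003-05-09.
Lindqvist filed on 2003-07-30, after the 2003-05-09 deadline, so the action is time-barred.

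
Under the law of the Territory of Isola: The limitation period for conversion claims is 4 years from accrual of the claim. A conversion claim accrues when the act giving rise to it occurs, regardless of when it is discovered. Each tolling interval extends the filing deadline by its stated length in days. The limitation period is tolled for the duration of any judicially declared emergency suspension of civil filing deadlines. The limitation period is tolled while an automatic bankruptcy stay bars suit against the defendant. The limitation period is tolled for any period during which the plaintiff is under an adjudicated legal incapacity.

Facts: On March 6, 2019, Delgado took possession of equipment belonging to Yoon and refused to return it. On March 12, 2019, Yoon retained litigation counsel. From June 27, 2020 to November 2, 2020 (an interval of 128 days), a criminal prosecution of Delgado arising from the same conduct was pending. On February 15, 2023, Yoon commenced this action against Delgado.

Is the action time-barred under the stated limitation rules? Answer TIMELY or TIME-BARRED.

The claim accrued on March 6, 2019, when the wrongful act occurred.
4 years from March 6, 2019 is March 6, 2023.
The pending criminal prosecution from June 27, 2020 to November 2, 2020 does not toll the period, because no stated rule makes a criminal prosecution a tolling event.
None of the other events listed affects the running of the period under the stated rules.
The February 15, 2023 filing precedes the March 6, 2023 deadline; the claim is timely.

TIMELY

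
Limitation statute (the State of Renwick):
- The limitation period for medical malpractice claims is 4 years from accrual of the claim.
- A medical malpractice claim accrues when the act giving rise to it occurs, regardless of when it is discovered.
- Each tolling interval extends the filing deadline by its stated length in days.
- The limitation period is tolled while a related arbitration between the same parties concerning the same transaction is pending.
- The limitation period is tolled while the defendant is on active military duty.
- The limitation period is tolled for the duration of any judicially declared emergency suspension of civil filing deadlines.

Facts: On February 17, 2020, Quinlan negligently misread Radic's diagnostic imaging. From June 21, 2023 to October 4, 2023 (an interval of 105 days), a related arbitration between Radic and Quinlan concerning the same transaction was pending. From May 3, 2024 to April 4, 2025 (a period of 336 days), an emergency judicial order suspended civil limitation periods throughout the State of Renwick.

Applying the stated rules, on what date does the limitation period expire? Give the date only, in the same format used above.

May 3, 2025

The claim accrued on February 17, 2020, when the wrongful act occurred.
Adding the 4 years base period to February 17, 2020 gives a deadline of February 17, 2024, before any tolling.
The pending related arbitration from June 21, 2023 to October 4, 2023 tolled the period for 105 days, extending the deadline to June 1, 2024.
The emergency suspension of filing deadlines from May 3, 2024 to April 4, 2025 tolled the period for 336 days, extending the deadline to May 3, 2025.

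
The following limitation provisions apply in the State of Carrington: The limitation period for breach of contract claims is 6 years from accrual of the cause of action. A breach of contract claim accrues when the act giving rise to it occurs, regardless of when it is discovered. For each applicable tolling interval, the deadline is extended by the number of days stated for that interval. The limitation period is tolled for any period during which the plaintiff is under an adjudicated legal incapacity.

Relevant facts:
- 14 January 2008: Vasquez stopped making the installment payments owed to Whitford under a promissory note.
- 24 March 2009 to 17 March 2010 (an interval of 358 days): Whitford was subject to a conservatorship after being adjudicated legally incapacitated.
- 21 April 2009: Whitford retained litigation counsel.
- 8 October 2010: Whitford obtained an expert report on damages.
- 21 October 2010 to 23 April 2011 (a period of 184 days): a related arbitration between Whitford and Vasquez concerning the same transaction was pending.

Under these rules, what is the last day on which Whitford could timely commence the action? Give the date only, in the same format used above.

7 January 2015

The limitation period began to run on 14 January 2008.
The untolled deadline — 6 years after 14 January 2008 — is 14 January 2014.
Because the plaintiff's legal incapacity ran from 24 March 2009 to 17 March 2010, the deadline is extended by 358 days to 7 January 2015.
The pending related arbitration from 21 October 2010 to 23 April 2011 does not toll the period, because no stated rule makes a pending arbitration a tolling event.
None of the other events listed affects the running of the period under the stated rules.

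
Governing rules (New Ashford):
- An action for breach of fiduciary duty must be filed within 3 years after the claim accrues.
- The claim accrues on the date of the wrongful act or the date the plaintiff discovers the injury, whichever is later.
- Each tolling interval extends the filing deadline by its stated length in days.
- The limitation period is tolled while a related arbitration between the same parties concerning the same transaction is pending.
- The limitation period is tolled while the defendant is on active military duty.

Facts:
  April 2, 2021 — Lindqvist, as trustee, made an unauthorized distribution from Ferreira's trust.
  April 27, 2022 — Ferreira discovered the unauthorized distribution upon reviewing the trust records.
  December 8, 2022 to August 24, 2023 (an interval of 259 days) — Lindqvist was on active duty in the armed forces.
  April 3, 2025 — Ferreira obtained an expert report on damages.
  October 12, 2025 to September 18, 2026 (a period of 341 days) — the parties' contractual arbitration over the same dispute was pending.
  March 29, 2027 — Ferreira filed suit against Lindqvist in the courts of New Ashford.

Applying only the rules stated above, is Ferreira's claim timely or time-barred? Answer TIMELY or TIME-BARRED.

Because discovery on April 27, 2022 post-dates the April 2, 2021 act, accrual under the later-of rule falls on April 27, 2022.
The untolled deadline — 3 years after April 27, 2022 — is April 27, 2025.
The period was tolled for 259 days by the defendant's active military service (December 8, 2022 to August 24, 2023), pushing the deadline to January 11, 2026.
Because the pending related arbitration ran from October 12, 2025 to September 18, 2026, the deadline is extended by 341 days to December 18, 2026.
None of the other events listed affects the running of the period under the stated rules.
Filing on March 29, 2027 missed the December 18, 2026 deadline — the action is time-barred.

TIME-BARRED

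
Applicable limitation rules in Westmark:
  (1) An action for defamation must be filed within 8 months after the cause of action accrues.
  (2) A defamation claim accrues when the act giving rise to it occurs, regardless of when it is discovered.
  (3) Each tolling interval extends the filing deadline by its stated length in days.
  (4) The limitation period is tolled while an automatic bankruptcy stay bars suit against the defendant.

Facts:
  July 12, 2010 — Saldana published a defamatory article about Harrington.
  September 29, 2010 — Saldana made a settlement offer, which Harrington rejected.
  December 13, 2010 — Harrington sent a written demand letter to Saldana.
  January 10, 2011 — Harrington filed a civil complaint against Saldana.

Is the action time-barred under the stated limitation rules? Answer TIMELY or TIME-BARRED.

TIMELY

The claim accrued on July 12, 2010, when the wrongful act occurred.
8 months from July 12, 2010 is March 12, 2011.
The other events in the timeline have no effect on the limitation period under the stated rules.
Filing on January 10, 2011 beat the March 12, 2011 deadline — the action is timely.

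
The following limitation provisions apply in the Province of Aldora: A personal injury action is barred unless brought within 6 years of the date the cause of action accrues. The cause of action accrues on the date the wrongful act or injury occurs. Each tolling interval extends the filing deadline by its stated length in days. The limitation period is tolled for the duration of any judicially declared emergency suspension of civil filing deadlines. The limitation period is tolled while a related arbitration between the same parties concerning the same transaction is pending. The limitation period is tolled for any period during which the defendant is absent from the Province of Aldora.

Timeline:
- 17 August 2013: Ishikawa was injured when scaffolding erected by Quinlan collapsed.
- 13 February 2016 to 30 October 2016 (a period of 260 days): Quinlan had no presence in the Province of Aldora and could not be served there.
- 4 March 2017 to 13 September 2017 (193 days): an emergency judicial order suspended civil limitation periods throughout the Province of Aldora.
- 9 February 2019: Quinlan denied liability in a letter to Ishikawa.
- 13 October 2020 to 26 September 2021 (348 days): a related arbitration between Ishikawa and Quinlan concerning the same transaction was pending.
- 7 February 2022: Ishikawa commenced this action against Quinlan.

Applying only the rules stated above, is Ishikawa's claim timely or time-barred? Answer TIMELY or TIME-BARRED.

The limitation period began to run on 17 August 2013.
6 years from 17 August 2013 is 17 August 2019.
The period was tolled for 260 days by the defendant's absence from the jurisdiction (13 February 2016 to 30 October 2016), pushing the deadline to 3 May 2020.
The emergency suspension of filing deadlines from 4 March 2017 to 13 September 2017 tolled the period for 193 days, extending the deadline to 12 November 2020.
The period was tolled for 348 days by the pending related arbitration (13 October 2020 to 26 September 2021), pushing the deadline to 26 October 2021.
Nothing else in the chronology tolls or restarts the period.
The 7 February 2022 filing falls after the 26 October 2021 deadline; the claim is time-barred.

TIME-BARRED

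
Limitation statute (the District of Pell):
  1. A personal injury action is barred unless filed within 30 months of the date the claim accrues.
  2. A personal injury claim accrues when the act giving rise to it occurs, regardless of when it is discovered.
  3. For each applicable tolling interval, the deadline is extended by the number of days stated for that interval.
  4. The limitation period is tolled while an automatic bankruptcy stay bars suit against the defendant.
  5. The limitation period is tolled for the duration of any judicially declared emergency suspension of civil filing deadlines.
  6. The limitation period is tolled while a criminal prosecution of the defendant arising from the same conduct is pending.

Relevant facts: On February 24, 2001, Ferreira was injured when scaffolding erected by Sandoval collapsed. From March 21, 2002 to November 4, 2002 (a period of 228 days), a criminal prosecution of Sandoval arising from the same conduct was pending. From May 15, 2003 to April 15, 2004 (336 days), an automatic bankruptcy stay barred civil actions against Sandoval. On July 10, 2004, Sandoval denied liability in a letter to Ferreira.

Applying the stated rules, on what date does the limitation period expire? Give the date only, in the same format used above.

The claim accrued on February 24, 2001, the date of the act.
The untolled deadline — 30 months after February 24, 2001 — is August 24, 2003.
Because the pending criminal prosecution ran from March 21, 2002 to November 4, 2002, the deadline is extended by 228 days to April 8, 2004.
Because the automatic bankruptcy stay ran from May 15, 2003 to April 15, 2004, the deadline is extended by 336 days to March 10, 2005.
None of the other events listed affects the running of the period under the stated rules.

March 10, 2005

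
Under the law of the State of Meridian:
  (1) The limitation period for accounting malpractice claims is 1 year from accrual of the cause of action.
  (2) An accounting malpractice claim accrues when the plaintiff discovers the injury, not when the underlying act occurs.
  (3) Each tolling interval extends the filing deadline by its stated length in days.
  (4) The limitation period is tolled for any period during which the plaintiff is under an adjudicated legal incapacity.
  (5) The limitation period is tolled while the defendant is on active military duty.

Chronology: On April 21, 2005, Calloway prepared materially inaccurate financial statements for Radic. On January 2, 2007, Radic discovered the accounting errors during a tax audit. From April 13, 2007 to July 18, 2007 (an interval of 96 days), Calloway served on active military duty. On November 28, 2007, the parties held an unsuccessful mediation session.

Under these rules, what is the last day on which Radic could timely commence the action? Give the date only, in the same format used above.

Under the discovery rule, the claim accrued on January 2, 2007, when Radic discovered the injury — not on the April 21, 2005 date of the underlying act.
Adding the 1 year base period to January 2, 2007 gives a deadline of January 2, 2008, before any tolling.
The period was tolled for 96 days by the defendant's active military service (April 13, 2007 to July 18, 2007), pushing the deadline to April 7, 2008.
Nothing else in the chronology tolls or restarts the period.

April 7, 2008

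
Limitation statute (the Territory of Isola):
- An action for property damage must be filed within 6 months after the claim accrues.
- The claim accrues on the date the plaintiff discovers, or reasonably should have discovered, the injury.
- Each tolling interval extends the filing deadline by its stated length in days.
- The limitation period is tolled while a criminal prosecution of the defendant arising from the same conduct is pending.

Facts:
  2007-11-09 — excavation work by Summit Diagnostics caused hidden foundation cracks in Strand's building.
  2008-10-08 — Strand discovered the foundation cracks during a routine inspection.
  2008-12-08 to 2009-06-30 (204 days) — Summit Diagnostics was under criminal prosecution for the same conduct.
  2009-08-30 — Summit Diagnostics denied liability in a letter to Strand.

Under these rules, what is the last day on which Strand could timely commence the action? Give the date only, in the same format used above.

The claim did not accrue until Strand discovered the injury on 2008-10-08; the 2007-11-09 act date does not start the clock under the stated rule.
6 months from 2008-10-08 is 2009-04-08.
Because the pending criminal prosecution ran from 2008-12-08 to 2009-06-30, the deadline is extended by 204 days to 2009-10-29.
The other events in the timeline have no effect on the limitation period under the stated rules.

2009-10-29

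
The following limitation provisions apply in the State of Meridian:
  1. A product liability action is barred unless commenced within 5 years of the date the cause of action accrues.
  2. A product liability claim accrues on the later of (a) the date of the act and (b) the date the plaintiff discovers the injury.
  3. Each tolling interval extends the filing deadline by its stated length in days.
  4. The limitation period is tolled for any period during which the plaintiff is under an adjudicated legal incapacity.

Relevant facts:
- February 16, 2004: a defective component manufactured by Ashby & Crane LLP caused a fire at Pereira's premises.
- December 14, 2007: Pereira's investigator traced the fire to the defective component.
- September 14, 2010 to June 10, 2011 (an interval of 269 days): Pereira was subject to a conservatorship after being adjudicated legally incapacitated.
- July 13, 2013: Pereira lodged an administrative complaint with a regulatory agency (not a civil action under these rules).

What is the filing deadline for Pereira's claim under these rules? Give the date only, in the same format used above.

September 9, 2013

Taking the later of the act (February 16, 2004) and discovery (December 14, 2007), the claim accrued on December 14, 2007.
5 years from December 14, 2007 is December 14, 2012.
Because the plaintiff's legal incapacity ran from September 14, 2010 to June 10, 2011, the deadline is extended by 269 days to September 9, 2013.
Nothing else in the chronology tolls or restarts the period.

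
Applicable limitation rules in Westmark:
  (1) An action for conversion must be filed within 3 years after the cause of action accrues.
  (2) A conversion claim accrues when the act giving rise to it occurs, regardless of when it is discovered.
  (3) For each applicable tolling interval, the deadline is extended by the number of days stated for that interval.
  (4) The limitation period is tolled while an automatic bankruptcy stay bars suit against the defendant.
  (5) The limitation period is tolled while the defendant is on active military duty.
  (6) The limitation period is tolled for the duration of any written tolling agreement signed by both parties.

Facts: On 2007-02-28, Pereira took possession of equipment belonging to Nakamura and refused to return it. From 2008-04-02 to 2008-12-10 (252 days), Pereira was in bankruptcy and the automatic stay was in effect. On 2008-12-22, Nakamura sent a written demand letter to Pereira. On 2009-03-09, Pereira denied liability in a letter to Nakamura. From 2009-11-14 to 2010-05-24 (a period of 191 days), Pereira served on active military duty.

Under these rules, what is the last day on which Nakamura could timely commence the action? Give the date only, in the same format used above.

2011-05-17

The claim accrued on 2007-02-28, when the wrongful act occurred.
3 years from 2007-02-28 is 2010-02-28.
Because the automatic bankruptcy stay ran from 2008-04-02 to 2008-12-10, the deadline is extended by 252 days to 2010-11-07.
The period was tolled for 191 days by the defendant's active military service (2009-11-14 to 2010-05-24), pushing the deadline to 2011-05-17.
Nothing else in the chronology tolls or restarts the period.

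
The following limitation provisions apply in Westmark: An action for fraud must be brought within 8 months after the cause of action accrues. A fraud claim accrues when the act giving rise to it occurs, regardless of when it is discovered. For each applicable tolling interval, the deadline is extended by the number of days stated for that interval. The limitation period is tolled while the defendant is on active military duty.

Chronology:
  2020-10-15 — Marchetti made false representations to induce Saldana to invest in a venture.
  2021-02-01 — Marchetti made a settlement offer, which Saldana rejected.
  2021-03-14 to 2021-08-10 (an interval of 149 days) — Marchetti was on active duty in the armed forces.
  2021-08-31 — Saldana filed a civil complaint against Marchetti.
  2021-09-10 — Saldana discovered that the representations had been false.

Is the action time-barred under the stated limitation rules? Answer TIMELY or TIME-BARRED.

Because the rule ties accrual to occurrence, the claim accrued on 2020-10-15, not on the 2021-09-10 discovery date.
The untolled deadline — 8 months after 2020-10-15 — is 2021-06-15.
The defendant's active military service from 2021-03-14 to 2021-08-10 tolled the period for 149 days, extending the deadline to 2021-11-11.
None of the other events listed affects the running of the period under the stated rules.
Saldana filed on 2021-08-31, before the 2021-11-11 deadline, so the action is timely.

TIMELY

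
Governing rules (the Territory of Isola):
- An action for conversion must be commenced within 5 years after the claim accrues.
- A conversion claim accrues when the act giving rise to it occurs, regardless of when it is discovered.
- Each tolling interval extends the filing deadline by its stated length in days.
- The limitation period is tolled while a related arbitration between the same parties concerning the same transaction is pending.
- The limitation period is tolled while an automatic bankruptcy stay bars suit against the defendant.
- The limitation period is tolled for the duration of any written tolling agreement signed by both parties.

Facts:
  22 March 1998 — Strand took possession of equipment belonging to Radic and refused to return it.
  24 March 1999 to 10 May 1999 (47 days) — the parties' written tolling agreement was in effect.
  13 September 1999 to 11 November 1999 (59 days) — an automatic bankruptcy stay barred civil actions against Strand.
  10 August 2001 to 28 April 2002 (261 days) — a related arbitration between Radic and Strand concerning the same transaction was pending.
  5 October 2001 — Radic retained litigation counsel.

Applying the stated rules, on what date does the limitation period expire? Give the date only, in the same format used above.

23 March 2004

The claim accrued on 22 March 1998, the date of the act.
Adding the 5 years base period to 22 March 1998 gives a deadline of 22 March 2003, before any tolling.
The written tolling agreement from 24 March 1999 to 10 May 1999 tolled the period for 47 days, extending the deadline to 8 May 2003.
The automatic bankruptcy stay from 13 September 1999 to 11 November 1999 tolled the period for 59 days, extending the deadline to 6 July 2003.
Because the pending related arbitration ran from 10 August 2001 to 28 April 2002, the deadline is extended by 261 days to 23 March 2004.
Nothing else in the chronology tolls or restarts the period.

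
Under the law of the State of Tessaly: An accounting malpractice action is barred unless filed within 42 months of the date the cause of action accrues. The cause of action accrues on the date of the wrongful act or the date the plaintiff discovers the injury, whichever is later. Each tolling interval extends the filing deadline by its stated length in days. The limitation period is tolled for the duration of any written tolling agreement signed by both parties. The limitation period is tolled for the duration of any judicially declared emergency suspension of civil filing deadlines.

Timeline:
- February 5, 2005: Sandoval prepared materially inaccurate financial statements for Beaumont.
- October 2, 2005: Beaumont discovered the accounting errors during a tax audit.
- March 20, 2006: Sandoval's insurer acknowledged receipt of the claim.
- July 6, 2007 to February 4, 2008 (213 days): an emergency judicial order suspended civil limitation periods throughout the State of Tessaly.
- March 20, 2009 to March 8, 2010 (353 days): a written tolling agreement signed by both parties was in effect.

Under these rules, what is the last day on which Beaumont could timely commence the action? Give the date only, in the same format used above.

October 20, 2010

The claim accrued on October 2, 2005 — the later of the February 5, 2005 act and the October 2, 2005 discovery.
The untolled deadline — 42 months after October 2, 2005 — is April 2, 2009.
The emergency suspension of filing deadlines from July 6, 2007 to February 4, 2008 tolled the period for 213 days, extending the deadline to November 1, 2009.
The period was tolled for 353 days by the written tolling agreement (March 20, 2009 to March 8, 2010), pushing the deadline to October 20, 2010.
None of the other events listed affects the running of the period under the stated rules.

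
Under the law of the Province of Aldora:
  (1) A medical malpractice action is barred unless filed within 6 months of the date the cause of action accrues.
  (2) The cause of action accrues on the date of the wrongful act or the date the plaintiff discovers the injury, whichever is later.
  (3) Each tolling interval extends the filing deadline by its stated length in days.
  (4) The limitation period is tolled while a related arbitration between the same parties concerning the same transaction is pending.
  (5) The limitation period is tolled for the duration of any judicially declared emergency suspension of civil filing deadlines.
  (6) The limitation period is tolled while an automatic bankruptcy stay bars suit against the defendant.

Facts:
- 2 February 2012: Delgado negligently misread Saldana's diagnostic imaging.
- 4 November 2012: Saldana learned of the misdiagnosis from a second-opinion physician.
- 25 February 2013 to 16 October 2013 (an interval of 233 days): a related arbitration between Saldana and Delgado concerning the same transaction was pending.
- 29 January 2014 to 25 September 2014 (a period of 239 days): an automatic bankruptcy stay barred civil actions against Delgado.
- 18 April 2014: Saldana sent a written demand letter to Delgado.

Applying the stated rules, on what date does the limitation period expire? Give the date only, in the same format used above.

Because discovery on 4 November 2012 post-dates the 2 February 2012 act, accrual under the later-of rule falls on 4 November 2012.
Adding the 6 months base period to 4 November 2012 gives a deadline of 4 May 2013, before any tolling.
Because the pending related arbitration ran from 25 February 2013 to 16 October 2013, the deadline is extended by 233 days to 23 December 2013.
The automatic bankruptcy stay from 29 January 2014 to 25 September 2014 began after the period had already run on 23 December 2013, so it has no tolling effect.
Nothing else in the chronology tolls or restarts the period.

23 December 2013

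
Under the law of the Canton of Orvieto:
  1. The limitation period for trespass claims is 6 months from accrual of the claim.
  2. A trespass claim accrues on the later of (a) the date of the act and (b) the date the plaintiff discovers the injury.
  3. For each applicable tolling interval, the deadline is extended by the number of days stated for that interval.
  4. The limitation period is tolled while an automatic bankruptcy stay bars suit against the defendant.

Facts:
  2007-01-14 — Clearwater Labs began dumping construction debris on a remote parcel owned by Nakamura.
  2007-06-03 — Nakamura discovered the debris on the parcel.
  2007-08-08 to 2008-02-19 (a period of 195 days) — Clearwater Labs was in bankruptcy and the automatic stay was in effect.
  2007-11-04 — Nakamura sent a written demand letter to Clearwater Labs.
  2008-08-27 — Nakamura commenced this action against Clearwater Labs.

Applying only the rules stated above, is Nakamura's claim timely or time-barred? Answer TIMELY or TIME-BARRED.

TIME-BARRED

The claim accrued on 2007-06-03 — the later of the 2007-01-14 act and the 2007-06-03 discovery.
The untolled deadline — 6 months after 2007-06-03 — is 2007-12-03.
The automatic bankruptcy stay from 2007-08-08 to 2008-02-19 tolled the period for 195 days, extending the deadline to 2008-06-15.
None of the other events listed affects the running of the period under the stated rules.
Filing on 2008-08-27 missed the 2008-06-15 deadline — the action is time-barred.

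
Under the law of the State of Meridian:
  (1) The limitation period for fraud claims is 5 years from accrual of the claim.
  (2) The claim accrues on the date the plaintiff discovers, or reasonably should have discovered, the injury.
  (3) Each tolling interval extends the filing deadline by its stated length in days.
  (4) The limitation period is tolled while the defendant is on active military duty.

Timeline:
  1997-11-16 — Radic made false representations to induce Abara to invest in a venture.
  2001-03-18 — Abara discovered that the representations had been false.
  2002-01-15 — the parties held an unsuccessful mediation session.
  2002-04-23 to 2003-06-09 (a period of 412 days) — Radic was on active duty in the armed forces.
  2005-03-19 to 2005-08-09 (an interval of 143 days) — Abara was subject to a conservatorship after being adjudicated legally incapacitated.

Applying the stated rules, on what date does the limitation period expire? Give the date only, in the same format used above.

2007-05-04

The claim did not accrue until Abara discovered the injury on 2001-03-18; the 1997-11-16 act date does not start the clock under the stated rule.
5 years from 2001-03-18 is 2006-03-18.
The defendant's active military service from 2002-04-23 to 2003-06-09 tolled the period for 412 days, extending the deadline to 2007-05-04.
The plaintiff's legal incapacity from 2005-03-19 to 2005-08-09 does not toll the period, because no stated rule makes the plaintiff's incapacity a tolling event.
None of the other events listed affects the running of the period under the stated rules.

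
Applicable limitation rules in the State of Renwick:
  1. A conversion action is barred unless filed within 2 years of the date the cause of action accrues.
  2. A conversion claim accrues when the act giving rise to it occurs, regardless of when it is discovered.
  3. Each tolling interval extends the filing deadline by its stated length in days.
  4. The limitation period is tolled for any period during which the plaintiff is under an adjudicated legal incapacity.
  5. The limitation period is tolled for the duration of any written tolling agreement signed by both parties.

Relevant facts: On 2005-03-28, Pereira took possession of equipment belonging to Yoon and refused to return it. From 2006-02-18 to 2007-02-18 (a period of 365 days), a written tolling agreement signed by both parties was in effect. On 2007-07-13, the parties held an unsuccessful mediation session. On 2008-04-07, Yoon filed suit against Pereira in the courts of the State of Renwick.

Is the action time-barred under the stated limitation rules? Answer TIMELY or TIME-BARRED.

The limitation period began to run on 2005-03-28.
Adding the 2 years base period to 2005-03-28 gives a deadline of 2007-03-28, before any tolling.
Because the written tolling agreement ran from 2006-02-18 to 2007-02-18, the deadline is extended by 365 days to 2008-03-27.
The other events in the timeline have no effect on the limitation period under the stated rules.
The 2008-04-07 filing falls after the 2008-03-27 deadline; the claim is time-barred.

TIME-BARRED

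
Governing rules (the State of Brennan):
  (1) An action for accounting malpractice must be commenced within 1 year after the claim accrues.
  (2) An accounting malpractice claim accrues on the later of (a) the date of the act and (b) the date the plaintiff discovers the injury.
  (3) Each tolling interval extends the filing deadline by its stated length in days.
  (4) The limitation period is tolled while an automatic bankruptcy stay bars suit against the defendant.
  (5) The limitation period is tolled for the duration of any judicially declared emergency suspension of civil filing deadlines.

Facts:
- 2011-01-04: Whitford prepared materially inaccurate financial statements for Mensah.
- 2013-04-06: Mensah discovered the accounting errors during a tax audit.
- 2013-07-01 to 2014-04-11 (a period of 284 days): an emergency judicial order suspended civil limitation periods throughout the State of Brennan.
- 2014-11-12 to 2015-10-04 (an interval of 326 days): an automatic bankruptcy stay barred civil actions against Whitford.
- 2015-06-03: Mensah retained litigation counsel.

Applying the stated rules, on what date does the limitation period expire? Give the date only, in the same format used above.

2015-12-07

Taking the later of the act (2011-01-04) and discovery (2013-04-06), the claim accrued on 2013-04-06.
The untolled deadline — 1 year after 2013-04-06 — is 2014-04-06.
Because the emergency suspension of filing deadlines ran from 2013-07-01 to 2014-04-11, the deadline is extended by 284 days to 2015-01-15.
Because the automatic bankruptcy stay ran from 2014-11-12 to 2015-10-04, the deadline is extended by 326 days to 2015-12-07.
None of the other events listed affects the running of the period under the stated rules.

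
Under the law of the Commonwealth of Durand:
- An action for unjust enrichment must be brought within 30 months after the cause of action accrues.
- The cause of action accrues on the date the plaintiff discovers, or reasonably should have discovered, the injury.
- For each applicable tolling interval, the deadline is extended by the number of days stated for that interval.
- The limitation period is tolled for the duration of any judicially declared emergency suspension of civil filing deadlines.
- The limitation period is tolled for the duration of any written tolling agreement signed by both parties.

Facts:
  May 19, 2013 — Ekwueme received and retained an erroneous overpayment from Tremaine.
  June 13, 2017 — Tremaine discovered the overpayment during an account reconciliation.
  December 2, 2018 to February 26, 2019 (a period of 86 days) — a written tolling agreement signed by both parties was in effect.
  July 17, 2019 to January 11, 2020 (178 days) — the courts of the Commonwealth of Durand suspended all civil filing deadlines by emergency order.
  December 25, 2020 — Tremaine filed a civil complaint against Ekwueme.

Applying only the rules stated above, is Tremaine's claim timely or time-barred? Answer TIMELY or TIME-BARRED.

TIME-BARRED

The claim did not accrue until Tremaine discovered the injury on June 13, 2017; the May 19, 2013 act date does not start the clock under the stated rule.
Adding the 30 months base period to June 13, 2017 gives a deadline of December 13, 2019, before any tolling.
The written tolling agreement from December 2, 2018 to February 26, 2019 tolled the period for 86 days, extending the deadline to March 8, 2020.
The emergency suspension of filing deadlines from July 17, 2019 to January 11, 2020 tolled the period for 178 days, extending the deadline to September 2, 2020.
The December 25, 2020 filing falls after the September 2, 2020 deadline; the claim is time-barred.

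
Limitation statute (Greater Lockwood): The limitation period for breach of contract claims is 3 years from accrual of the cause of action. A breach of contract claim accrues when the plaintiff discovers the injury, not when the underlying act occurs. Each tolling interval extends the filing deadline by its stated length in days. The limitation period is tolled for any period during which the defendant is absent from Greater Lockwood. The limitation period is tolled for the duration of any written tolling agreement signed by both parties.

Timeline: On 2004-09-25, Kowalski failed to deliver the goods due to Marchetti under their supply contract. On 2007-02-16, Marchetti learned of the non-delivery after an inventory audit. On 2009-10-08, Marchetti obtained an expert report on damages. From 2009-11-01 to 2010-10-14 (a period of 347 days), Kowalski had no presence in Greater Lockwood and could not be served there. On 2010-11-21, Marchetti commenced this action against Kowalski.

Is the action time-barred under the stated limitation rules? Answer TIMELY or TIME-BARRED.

Under the discovery rule, the claim accrued on 2007-02-16, when Marchetti discovered the injury — not on the 2004-09-25 date of the underlying act.
3 years from 2007-02-16 is 2010-02-16.
Because the defendant's absence from the jurisdiction ran from 2009-11-01 to 2010-10-14, the deadline is extended by 347 days to 2011-01-29.
The other events in the timeline have no effect on the limitation period under the stated rules.
The 2010-11-21 filing precedes the 2011-01-29 deadline; the claim is timely.

TIMELY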